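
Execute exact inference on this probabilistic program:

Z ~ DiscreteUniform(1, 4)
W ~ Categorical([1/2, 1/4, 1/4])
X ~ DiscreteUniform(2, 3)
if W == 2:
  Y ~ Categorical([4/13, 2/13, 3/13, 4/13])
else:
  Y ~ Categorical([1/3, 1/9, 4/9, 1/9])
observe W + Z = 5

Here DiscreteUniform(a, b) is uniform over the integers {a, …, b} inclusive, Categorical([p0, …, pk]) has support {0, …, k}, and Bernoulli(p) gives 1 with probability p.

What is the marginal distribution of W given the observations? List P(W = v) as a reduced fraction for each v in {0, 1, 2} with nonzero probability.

Enumerate traces; 16 have nonzero weight after conditioning:
  (Z=3, W=2, X=2, Y=0) weight 1/104
  (Z=3, W=2, X=2, Y=1) weight 1/208
  (Z=3, W=2, X=2, Y=2) weight 3/416
  (Z=3, W=2, X=2, Y=3) weight 1/104
  (Z=3, W=2, X=3, Y=0) weight 1/104
  (Z=3, W=2, X=3, Y=1) weight 1/208
  (Z=3, W=2, X=3, Y=2) weight 3/416
  (Z=3, W=2, X=3, Y=3) weight 1/104
  (Z=4, W=1, X=2, Y=0) weight 1/96
  … 7 more
Group by W:
  weight(W=1) = 1/16
  weight(W=2) = 1/16
Total weight = 1/16 + 1/16 = 1/8
P(W=1 | obs) = 1/16 / 1/8 = 1/2
P(W=2 | obs) = 1/16 / 1/8 = 1/2

P(W=1) = 1/2, P(W=2) = 1/2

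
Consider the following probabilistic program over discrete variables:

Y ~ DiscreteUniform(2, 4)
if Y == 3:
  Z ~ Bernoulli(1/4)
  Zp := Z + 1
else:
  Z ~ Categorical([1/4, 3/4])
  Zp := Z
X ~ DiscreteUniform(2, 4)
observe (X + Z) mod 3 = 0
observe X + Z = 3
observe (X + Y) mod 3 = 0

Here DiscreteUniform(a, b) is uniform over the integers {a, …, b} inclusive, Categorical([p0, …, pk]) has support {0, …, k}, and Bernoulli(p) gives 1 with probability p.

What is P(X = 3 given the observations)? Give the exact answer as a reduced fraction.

P(X = 3 | obs) = 1/2

Enumerate traces; 2 have nonzero weight after conditioning:
  (Y=3, Z=0, X=3) weight 1/12
  (Y=4, Z=1, X=2) weight 1/12
Group by X:
  weight(X=2) = 1/12
  weight(X=3) = 1/12
Total weight = 1/12 + 1/12 = 1/6
P(X=2 | obs) = 1/12 / 1/6 = 1/2
P(X=3 | obs) = 1/12 / 1/6 = 1/2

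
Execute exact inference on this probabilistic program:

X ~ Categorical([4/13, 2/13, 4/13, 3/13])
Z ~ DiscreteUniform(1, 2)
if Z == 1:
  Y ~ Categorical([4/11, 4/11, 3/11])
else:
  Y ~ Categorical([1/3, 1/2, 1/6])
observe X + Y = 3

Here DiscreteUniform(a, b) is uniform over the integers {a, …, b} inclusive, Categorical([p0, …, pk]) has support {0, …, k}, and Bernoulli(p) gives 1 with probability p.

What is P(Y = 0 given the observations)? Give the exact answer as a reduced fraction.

P(Y = 0 | obs) = 69/212

Enumerate traces; 6 have nonzero weight after conditioning:
  (X=1, Z=1, Y=2) weight 3/143
  (X=1, Z=2, Y=2) weight 1/78
  (X=2, Z=1, Y=1) weight 8/143
  (X=2, Z=2, Y=1) weight 1/13
  (X=3, Z=1, Y=0) weight 6/143
  (X=3, Z=2, Y=0) weight 1/26
Group by Y:
  weight(Y=0) = 23/286
  weight(Y=1) = 19/143
  weight(Y=2) = 29/858
Total weight = 23/286 + 19/143 + 29/858 = 106/429
P(Y=0 | obs) = 23/286 / 106/429 = 69/212
P(Y=1 | obs) = 19/143 / 106/429 = 57/106
P(Y=2 | obs) = 29/858 / 106/429 = 29/212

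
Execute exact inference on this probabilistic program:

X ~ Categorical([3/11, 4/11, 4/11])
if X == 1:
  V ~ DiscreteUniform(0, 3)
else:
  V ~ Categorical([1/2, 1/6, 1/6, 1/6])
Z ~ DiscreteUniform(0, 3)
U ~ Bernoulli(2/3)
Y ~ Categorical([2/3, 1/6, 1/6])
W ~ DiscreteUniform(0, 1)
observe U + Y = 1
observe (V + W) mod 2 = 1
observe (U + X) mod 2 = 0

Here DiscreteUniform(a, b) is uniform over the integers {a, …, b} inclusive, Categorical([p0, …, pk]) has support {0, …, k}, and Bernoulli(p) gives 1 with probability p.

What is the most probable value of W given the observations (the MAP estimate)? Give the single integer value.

argmax_v P(W = v | obs) = 1

Enumerate traces; 48 have nonzero weight after conditioning:
  (X=0, V=0, Z=0, U=0, Y=1, W=1) weight 1/1056
  (X=0, V=0, Z=1, U=0, Y=1, W=1) weight 1/1056
  (X=0, V=0, Z=2, U=0, Y=1, W=1) weight 1/1056
  (X=0, V=0, Z=3, U=0, Y=1, W=1) weight 1/1056
  (X=0, V=1, Z=0, U=0, Y=1, W=0) weight 1/3168
  (X=0, V=1, Z=1, U=0, Y=1, W=0) weight 1/3168
  (X=0, V=1, Z=2, U=0, Y=1, W=0) weight 1/3168
  (X=0, V=1, Z=3, U=0, Y=1, W=0) weight 1/3168
  … 40 more
Group by W:
  weight(W=0) = 5/108
  weight(W=1) = 31/594
Total weight = 5/108 + 31/594 = 13/132
P(W=0 | obs) = 5/108 / 13/132 = 55/117
P(W=1 | obs) = 31/594 / 13/132 = 62/117
argmax = 1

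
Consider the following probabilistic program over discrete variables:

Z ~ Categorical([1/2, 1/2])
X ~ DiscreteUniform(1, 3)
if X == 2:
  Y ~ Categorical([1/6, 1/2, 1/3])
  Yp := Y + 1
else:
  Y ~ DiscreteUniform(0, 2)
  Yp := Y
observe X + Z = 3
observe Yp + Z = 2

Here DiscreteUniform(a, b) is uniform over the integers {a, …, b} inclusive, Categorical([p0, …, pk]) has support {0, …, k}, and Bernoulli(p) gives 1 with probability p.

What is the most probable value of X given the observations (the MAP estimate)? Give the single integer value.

argmax_v P(X = v | obs) = 3

Enumerate traces; 2 have nonzero weight after conditioning:
  (Z=0, X=3, Y=2) weight 1/18
  (Z=1, X=2, Y=0) weight 1/36
Group by X:
  weight(X=2) = 1/36
  weight(X=3) = 1/18
Total weight = 1/36 + 1/18 = 1/12
P(X=2 | obs) = 1/36 / 1/12 = 1/3
P(X=3 | obs) = 1/18 / 1/12 = 2/3
argmax = 3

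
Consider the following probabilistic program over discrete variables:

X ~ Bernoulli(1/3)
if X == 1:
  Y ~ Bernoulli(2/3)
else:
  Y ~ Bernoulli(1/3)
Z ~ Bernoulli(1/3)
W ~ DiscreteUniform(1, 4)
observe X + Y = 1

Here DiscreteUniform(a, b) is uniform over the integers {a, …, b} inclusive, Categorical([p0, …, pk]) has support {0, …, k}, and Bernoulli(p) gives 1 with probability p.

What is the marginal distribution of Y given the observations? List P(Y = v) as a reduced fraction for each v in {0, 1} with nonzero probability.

Enumerate traces; 16 have nonzero weight after conditioning:
  (X=0, Y=1, Z=0, W=1) weight 1/27
  (X=0, Y=1, Z=0, W=2) weight 1/27
  (X=0, Y=1, Z=0, W=3) weight 1/27
  (X=0, Y=1, Z=0, W=4) weight 1/27
  (X=0, Y=1, Z=1, W=1) weight 1/54
  (X=0, Y=1, Z=1, W=2) weight 1/54
  (X=0, Y=1, Z=1, W=3) weight 1/54
  (X=0, Y=1, Z=1, W=4) weight 1/54
  (X=1, Y=0, Z=0, W=1) weight 1/54
  … 7 more
Group by Y:
  weight(Y=0) = 1/9
  weight(Y=1) = 2/9
Total weight = 1/9 + 2/9 = 1/3
P(Y=0 | obs) = 1/9 / 1/3 = 1/3
P(Y=1 | obs) = 2/9 / 1/3 = 2/3

P(Y=0) = 1/3, P(Y=1) = 2/3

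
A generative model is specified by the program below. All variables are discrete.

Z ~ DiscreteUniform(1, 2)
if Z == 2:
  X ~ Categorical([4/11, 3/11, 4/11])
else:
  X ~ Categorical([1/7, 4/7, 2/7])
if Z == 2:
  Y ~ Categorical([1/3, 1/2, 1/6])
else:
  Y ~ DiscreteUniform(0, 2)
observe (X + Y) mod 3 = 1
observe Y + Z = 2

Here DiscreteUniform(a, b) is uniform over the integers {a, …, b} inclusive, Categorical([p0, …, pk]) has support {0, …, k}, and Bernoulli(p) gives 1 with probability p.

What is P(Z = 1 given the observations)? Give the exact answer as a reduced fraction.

Enumerate traces; 2 have nonzero weight after conditioning:
  (Z=1, X=0, Y=1) weight 1/42
  (Z=2, X=1, Y=0) weight 1/22
Group by Z:
  weight(Z=1) = 1/42
  weight(Z=2) = 1/22
Total weight = 1/42 + 1/22 = 16/231
P(Z=1 | obs) = 1/42 / 16/231 = 11/32
P(Z=2 | obs) = 1/22 / 16/231 = 21/32

P(Z = 1 | obs) = 11/32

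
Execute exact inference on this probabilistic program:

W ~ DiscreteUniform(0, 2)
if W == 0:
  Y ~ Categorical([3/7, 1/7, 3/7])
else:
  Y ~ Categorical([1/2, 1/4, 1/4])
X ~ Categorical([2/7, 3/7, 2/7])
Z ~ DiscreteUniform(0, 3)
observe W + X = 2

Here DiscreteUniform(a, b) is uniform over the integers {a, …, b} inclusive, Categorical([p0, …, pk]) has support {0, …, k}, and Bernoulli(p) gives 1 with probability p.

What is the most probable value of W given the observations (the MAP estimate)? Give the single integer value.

Enumerate traces; 36 have nonzero weight after conditioning:
  (W=0, Y=0, X=2, Z=0) weight 1/98
  (W=0, Y=0, X=2, Z=1) weight 1/98
  (W=0, Y=0, X=2, Z=2) weight 1/98
  (W=0, Y=0, X=2, Z=3) weight 1/98
  (W=0, Y=1, X=2, Z=0) weight 1/294
  (W=0, Y=1, X=2, Z=1) weight 1/294
  (W=0, Y=1, X=2, Z=2) weight 1/294
  (W=0, Y=1, X=2, Z=3) weight 1/294
  (W=1, Y=0, X=1, Z=0) weight 1/56
  (W=2, Y=0, X=0, Z=0) weight 1/84
  … 26 more
Group by W:
  weight(W=0) = 2/21
  weight(W=1) = 1/7
  weight(W=2) = 2/21
Total weight = 2/21 + 1/7 + 2/21 = 1/3
P(W=0 | obs) = 2/21 / 1/3 = 2/7
P(W=1 | obs) = 1/7 / 1/3 = 3/7
P(W=2 | obs) = 2/21 / 1/3 = 2/7
argmax = 1

argmax_v P(W = v | obs) = 1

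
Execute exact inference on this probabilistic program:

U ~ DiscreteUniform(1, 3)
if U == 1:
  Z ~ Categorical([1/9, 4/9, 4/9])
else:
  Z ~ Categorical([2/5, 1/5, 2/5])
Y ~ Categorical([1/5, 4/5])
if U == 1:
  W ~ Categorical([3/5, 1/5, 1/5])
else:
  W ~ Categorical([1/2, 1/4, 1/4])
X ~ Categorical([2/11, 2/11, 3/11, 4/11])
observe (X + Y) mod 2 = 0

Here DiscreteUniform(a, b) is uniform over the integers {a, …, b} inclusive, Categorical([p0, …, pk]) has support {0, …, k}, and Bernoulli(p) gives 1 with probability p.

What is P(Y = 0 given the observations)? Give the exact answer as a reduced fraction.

Enumerate traces; 108 have nonzero weight after conditioning:
  (U=1, Z=0, Y=0, W=0, X=0) weight 2/2475
  (U=1, Z=0, Y=0, W=0, X=2) weight 1/825
  (U=1, Z=0, Y=0, W=1, X=0) weight 2/7425
  (U=1, Z=0, Y=0, W=1, X=2) weight 1/2475
  (U=1, Z=0, Y=0, W=2, X=0) weight 2/7425
  (U=1, Z=0, Y=0, W=2, X=2) weight 1/2475
  (U=1, Z=0, Y=1, W=0, X=1) weight 8/2475
  (U=1, Z=0, Y=1, W=0, X=3) weight 16/2475
  … 100 more
Group by Y:
  weight(Y=0) = 1/11
  weight(Y=1) = 24/55
Total weight = 1/11 + 24/55 = 29/55
P(Y=0 | obs) = 1/11 / 29/55 = 5/29
P(Y=1 | obs) = 24/55 / 29/55 = 24/29

P(Y = 0 | obs) = 5/29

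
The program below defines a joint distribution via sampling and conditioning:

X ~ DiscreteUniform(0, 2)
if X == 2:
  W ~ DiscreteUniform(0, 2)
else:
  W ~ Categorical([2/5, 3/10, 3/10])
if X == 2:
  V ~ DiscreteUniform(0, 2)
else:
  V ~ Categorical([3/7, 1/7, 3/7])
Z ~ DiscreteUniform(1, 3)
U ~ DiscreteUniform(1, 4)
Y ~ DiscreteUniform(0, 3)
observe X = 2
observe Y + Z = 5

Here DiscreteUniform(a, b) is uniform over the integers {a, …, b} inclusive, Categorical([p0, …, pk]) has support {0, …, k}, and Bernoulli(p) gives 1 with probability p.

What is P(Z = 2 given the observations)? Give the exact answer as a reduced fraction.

P(Z = 2 | obs) = 1/2

Enumerate traces; 72 have nonzero weight after conditioning:
  (X=2, W=0, V=0, Z=2, U=1, Y=3) weight 1/1296
  (X=2, W=0, V=0, Z=2, U=2, Y=3) weight 1/1296
  (X=2, W=0, V=0, Z=2, U=3, Y=3) weight 1/1296
  (X=2, W=0, V=0, Z=2, U=4, Y=3) weight 1/1296
  (X=2, W=0, V=0, Z=3, U=1, Y=2) weight 1/1296
  (X=2, W=0, V=0, Z=3, U=2, Y=2) weight 1/1296
  (X=2, W=0, V=0, Z=3, U=3, Y=2) weight 1/1296
  (X=2, W=0, V=0, Z=3, U=4, Y=2) weight 1/1296
  … 64 more
Group by Z:
  weight(Z=2) = 1/36
  weight(Z=3) = 1/36
Total weight = 1/36 + 1/36 = 1/18
P(Z=2 | obs) = 1/36 / 1/18 = 1/2
P(Z=3 | obs) = 1/36 / 1/18 = 1/2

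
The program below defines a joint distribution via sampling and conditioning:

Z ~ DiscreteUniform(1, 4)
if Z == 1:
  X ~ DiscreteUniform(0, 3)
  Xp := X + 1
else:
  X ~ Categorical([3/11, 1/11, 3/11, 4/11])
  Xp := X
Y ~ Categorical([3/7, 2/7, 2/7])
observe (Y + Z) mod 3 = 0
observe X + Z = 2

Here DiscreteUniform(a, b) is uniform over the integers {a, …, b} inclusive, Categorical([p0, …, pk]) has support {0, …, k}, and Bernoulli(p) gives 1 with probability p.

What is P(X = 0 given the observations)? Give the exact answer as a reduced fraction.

Enumerate traces; 2 have nonzero weight after conditioning:
  (Z=1, X=1, Y=2) weight 1/56
  (Z=2, X=0, Y=1) weight 3/154
Group by X:
  weight(X=0) = 3/154
  weight(X=1) = 1/56
Total weight = 3/154 + 1/56 = 23/616
P(X=0 | obs) = 3/154 / 23/616 = 12/23
P(X=1 | obs) = 1/56 / 23/616 = 11/23

P(X = 0 | obs) = 12/23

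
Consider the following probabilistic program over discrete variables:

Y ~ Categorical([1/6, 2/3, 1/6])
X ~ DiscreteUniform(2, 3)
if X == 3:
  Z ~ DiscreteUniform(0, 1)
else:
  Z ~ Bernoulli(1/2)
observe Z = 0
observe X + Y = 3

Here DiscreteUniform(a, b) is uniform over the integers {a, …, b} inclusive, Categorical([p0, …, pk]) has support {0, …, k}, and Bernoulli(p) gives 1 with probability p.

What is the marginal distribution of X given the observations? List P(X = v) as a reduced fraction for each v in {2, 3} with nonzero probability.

P(X=2) = 4/5, P(X=3) = 1/5

Enumerate traces; 2 have nonzero weight after conditioning:
  (Y=0, X=3, Z=0) weight 1/24
  (Y=1, X=2, Z=0) weight 1/6
Group by X:
  weight(X=2) = 1/6
  weight(X=3) = 1/24
Total weight = 1/6 + 1/24 = 5/24
P(X=2 | obs) = 1/6 / 5/24 = 4/5
P(X=3 | obs) = 1/24 / 5/24 = 1/5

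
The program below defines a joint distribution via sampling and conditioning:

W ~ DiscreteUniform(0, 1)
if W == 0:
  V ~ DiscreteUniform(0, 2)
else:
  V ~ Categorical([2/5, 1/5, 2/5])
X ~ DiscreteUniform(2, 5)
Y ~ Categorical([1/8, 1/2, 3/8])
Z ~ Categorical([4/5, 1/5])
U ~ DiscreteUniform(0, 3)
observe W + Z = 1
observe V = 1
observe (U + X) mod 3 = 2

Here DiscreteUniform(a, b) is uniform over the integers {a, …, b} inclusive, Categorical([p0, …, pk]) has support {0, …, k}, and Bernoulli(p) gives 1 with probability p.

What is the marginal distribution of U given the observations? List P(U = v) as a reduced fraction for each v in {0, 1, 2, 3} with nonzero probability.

P(U=0) = 1/3, P(U=1) = 1/6, P(U=2) = 1/6, P(U=3) = 1/3

Enumerate traces; 36 have nonzero weight after conditioning:
  (W=0, V=1, X=2, Y=0, Z=1, U=0) weight 1/3840
  (W=0, V=1, X=2, Y=0, Z=1, U=3) weight 1/3840
  (W=0, V=1, X=2, Y=1, Z=1, U=0) weight 1/960
  (W=0, V=1, X=2, Y=1, Z=1, U=3) weight 1/960
  (W=0, V=1, X=2, Y=2, Z=1, U=0) weight 1/1280
  (W=0, V=1, X=2, Y=2, Z=1, U=3) weight 1/1280
  (W=0, V=1, X=3, Y=0, Z=1, U=2) weight 1/3840
  (W=0, V=1, X=3, Y=1, Z=1, U=2) weight 1/960
  (W=0, V=1, X=4, Y=0, Z=1, U=1) weight 1/3840
  … 27 more
Group by U:
  weight(U=0) = 17/1200
  weight(U=1) = 17/2400
  weight(U=2) = 17/2400
  weight(U=3) = 17/1200
Total weight = 17/1200 + 17/2400 + 17/2400 + 17/1200 = 17/400
P(U=0 | obs) = 17/1200 / 17/400 = 1/3
P(U=1 | obs) = 17/2400 / 17/400 = 1/6
P(U=2 | obs) = 17/2400 / 17/400 = 1/6
P(U=3 | obs) = 17/1200 / 17/400 = 1/3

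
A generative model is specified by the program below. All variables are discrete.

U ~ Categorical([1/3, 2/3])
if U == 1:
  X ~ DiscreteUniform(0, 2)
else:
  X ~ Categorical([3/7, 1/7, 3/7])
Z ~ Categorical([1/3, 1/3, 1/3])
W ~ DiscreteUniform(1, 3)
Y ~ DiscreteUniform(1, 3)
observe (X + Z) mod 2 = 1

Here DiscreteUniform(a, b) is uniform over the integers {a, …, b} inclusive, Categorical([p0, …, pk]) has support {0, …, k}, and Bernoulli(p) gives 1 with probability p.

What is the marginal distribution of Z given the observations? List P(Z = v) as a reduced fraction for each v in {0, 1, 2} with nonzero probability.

P(Z=0) = 17/80, P(Z=1) = 23/40, P(Z=2) = 17/80

Enumerate traces; 72 have nonzero weight after conditioning:
  (U=0, X=0, Z=1, W=1, Y=1) weight 1/189
  (U=0, X=0, Z=1, W=1, Y=2) weight 1/189
  (U=0, X=0, Z=1, W=1, Y=3) weight 1/189
  (U=0, X=0, Z=1, W=2, Y=1) weight 1/189
  (U=0, X=0, Z=1, W=2, Y=2) weight 1/189
  (U=0, X=0, Z=1, W=2, Y=3) weight 1/189
  (U=0, X=0, Z=1, W=3, Y=1) weight 1/189
  (U=0, X=0, Z=1, W=3, Y=2) weight 1/189
  (U=0, X=1, Z=0, W=1, Y=1) weight 1/567
  (U=0, X=1, Z=2, W=1, Y=1) weight 1/567
  … 62 more
Group by Z:
  weight(Z=0) = 17/189
  weight(Z=1) = 46/189
  weight(Z=2) = 17/189
Total weight = 17/189 + 46/189 + 17/189 = 80/189
P(Z=0 | obs) = 17/189 / 80/189 = 17/80
P(Z=1 | obs) = 46/189 / 80/189 = 23/40
P(Z=2 | obs) = 17/189 / 80/189 = 17/80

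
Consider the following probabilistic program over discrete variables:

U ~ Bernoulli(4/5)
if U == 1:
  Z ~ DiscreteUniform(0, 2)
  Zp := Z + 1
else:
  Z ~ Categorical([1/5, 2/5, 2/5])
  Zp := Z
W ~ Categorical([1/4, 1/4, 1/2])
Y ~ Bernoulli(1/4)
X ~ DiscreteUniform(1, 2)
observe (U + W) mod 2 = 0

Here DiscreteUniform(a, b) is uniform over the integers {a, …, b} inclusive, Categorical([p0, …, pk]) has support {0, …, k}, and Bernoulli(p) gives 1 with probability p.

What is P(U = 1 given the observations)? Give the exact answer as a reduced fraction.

P(U = 1 | obs) = 4/7

Enumerate traces; 36 have nonzero weight after conditioning:
  (U=0, Z=0, W=0, Y=0, X=1) weight 3/800
  (U=0, Z=0, W=0, Y=0, X=2) weight 3/800
  (U=0, Z=0, W=0, Y=1, X=1) weight 1/800
  (U=0, Z=0, W=0, Y=1, X=2) weight 1/800
  (U=0, Z=0, W=2, Y=0, X=1) weight 3/400
  (U=0, Z=0, W=2, Y=0, X=2) weight 3/400
  (U=0, Z=0, W=2, Y=1, X=1) weight 1/400
  (U=0, Z=0, W=2, Y=1, X=2) weight 1/400
  (U=1, Z=0, W=1, Y=0, X=1) weight 1/40
  … 27 more
Group by U:
  weight(U=0) = 3/20
  weight(U=1) = 1/5
Total weight = 3/20 + 1/5 = 7/20
P(U=0 | obs) = 3/20 / 7/20 = 3/7
P(U=1 | obs) = 1/5 / 7/20 = 4/7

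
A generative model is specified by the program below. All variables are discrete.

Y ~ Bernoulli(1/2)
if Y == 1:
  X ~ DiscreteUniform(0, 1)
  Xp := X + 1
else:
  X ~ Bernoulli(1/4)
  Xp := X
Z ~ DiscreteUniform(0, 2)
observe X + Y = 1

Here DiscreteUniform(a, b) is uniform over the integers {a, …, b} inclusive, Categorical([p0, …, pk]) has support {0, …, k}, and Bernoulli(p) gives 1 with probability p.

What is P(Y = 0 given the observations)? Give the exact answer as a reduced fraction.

Enumerate traces; 6 have nonzero weight after conditioning:
  (Y=0, X=1, Z=0) weight 1/24
  (Y=0, X=1, Z=1) weight 1/24
  (Y=0, X=1, Z=2) weight 1/24
  (Y=1, X=0, Z=0) weight 1/12
  (Y=1, X=0, Z=1) weight 1/12
  (Y=1, X=0, Z=2) weight 1/12
Group by Y:
  weight(Y=0) = 1/8
  weight(Y=1) = 1/4
Total weight = 1/8 + 1/4 = 3/8
P(Y=0 | obs) = 1/8 / 3/8 = 1/3
P(Y=1 | obs) = 1/4 / 3/8 = 2/3

P(Y = 0 | obs) = 1/3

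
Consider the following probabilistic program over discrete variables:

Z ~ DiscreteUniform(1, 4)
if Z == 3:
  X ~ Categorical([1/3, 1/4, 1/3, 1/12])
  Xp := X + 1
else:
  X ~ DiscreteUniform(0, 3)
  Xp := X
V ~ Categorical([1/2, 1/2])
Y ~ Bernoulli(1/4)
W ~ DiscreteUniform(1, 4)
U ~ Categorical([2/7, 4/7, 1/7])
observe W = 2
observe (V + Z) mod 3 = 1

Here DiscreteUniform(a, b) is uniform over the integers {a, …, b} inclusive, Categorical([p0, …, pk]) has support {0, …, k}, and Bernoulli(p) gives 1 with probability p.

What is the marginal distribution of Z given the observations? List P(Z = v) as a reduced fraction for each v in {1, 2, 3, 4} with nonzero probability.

Enumerate traces; 72 have nonzero weight after conditioning:
  (Z=1, X=0, V=0, Y=0, W=2, U=0) weight 3/1792
  (Z=1, X=0, V=0, Y=0, W=2, U=1) weight 3/896
  (Z=1, X=0, V=0, Y=0, W=2, U=2) weight 3/3584
  (Z=1, X=0, V=0, Y=1, W=2, U=0) weight 1/1792
  (Z=1, X=0, V=0, Y=1, W=2, U=1) weight 1/896
  (Z=1, X=0, V=0, Y=1, W=2, U=2) weight 1/3584
  (Z=1, X=1, V=0, Y=0, W=2, U=0) weight 3/1792
  (Z=1, X=1, V=0, Y=0, W=2, U=1) weight 3/896
  (Z=3, X=0, V=1, Y=0, W=2, U=0) weight 1/448
  (Z=4, X=0, V=0, Y=0, W=2, U=0) weight 3/1792
  … 62 more
Group by Z:
  weight(Z=1) = 1/32
  weight(Z=3) = 1/32
  weight(Z=4) = 1/32
Total weight = 1/32 + 1/32 + 1/32 = 3/32
P(Z=1 | obs) = 1/32 / 3/32 = 1/3
P(Z=3 | obs) = 1/32 / 3/32 = 1/3
P(Z=4 | obs) = 1/32 / 3/32 = 1/3

P(Z=1) = 1/3, P(Z=3) = 1/3, P(Z=4) = 1/3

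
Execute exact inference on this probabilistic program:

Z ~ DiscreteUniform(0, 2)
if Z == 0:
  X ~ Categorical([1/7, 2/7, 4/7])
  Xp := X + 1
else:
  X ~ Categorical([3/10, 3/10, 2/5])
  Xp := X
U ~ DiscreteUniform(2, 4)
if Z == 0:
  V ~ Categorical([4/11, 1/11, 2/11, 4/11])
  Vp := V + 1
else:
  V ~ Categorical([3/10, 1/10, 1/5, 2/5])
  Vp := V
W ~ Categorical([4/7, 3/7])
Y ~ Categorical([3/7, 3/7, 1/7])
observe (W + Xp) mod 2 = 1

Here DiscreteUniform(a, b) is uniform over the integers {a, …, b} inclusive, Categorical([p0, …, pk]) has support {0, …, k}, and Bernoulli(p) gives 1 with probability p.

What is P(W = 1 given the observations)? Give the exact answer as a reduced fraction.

Enumerate traces; 324 have nonzero weight after conditioning:
  (Z=0, X=0, U=2, V=0, W=0, Y=0) weight 16/11319
  (Z=0, X=0, U=2, V=0, W=0, Y=1) weight 16/11319
  (Z=0, X=0, U=2, V=0, W=0, Y=2) weight 16/33957
  (Z=0, X=0, U=2, V=1, W=0, Y=0) weight 4/11319
  (Z=0, X=0, U=2, V=1, W=0, Y=1) weight 4/11319
  (Z=0, X=0, U=2, V=1, W=0, Y=2) weight 4/33957
  (Z=0, X=0, U=2, V=2, W=0, Y=0) weight 8/11319
  (Z=0, X=0, U=2, V=2, W=0, Y=1) weight 8/11319
  (Z=0, X=1, U=2, V=0, W=1, Y=0) weight 8/3773
  … 315 more
Group by W:
  weight(W=0) = 184/735
  weight(W=1) = 59/245
Total weight = 184/735 + 59/245 = 361/735
P(W=0 | obs) = 184/735 / 361/735 = 184/361
P(W=1 | obs) = 59/245 / 361/735 = 177/361

P(W = 1 | obs) = 177/361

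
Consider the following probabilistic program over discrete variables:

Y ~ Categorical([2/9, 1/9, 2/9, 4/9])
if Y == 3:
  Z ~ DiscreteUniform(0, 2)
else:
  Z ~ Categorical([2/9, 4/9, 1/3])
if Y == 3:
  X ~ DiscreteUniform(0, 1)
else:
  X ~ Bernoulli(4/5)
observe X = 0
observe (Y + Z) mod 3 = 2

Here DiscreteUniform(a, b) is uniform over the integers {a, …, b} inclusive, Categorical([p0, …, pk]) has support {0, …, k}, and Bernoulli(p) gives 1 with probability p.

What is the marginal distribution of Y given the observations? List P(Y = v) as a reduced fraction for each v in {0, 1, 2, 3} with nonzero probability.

P(Y=0) = 3/22, P(Y=1) = 1/11, P(Y=2) = 1/11, P(Y=3) = 15/22

Enumerate traces; 4 have nonzero weight after conditioning:
  (Y=0, Z=2, X=0) weight 2/135
  (Y=1, Z=1, X=0) weight 4/405
  (Y=2, Z=0, X=0) weight 4/405
  (Y=3, Z=2, X=0) weight 2/27
Group by Y:
  weight(Y=0) = 2/135
  weight(Y=1) = 4/405
  weight(Y=2) = 4/405
  weight(Y=3) = 2/27
Total weight = 2/135 + 4/405 + 4/405 + 2/27 = 44/405
P(Y=0 | obs) = 2/135 / 44/405 = 3/22
P(Y=1 | obs) = 4/405 / 44/405 = 1/11
P(Y=2 | obs) = 4/405 / 44/405 = 1/11
P(Y=3 | obs) = 2/27 / 44/405 = 15/22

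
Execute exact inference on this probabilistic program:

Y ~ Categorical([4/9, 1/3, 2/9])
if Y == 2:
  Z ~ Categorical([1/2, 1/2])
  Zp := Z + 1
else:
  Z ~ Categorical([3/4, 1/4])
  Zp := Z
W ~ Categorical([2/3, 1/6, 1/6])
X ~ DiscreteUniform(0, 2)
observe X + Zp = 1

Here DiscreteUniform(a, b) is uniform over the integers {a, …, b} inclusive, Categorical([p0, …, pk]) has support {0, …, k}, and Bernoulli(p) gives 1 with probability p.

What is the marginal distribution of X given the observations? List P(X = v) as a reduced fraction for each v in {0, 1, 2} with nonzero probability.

P(X=0) = 11/32, P(X=1) = 21/32

Enumerate traces; 15 have nonzero weight after conditioning:
  (Y=0, Z=0, W=0, X=1) weight 2/27
  (Y=0, Z=0, W=1, X=1) weight 1/54
  (Y=0, Z=0, W=2, X=1) weight 1/54
  (Y=0, Z=1, W=0, X=0) weight 2/81
  (Y=0, Z=1, W=1, X=0) weight 1/162
  (Y=0, Z=1, W=2, X=0) weight 1/162
  (Y=1, Z=0, W=0, X=1) weight 1/18
  (Y=1, Z=0, W=1, X=1) weight 1/72
  … 7 more
Group by X:
  weight(X=0) = 11/108
  weight(X=1) = 7/36
Total weight = 11/108 + 7/36 = 8/27
P(X=0 | obs) = 11/108 / 8/27 = 11/32
P(X=1 | obs) = 7/36 / 8/27 = 21/32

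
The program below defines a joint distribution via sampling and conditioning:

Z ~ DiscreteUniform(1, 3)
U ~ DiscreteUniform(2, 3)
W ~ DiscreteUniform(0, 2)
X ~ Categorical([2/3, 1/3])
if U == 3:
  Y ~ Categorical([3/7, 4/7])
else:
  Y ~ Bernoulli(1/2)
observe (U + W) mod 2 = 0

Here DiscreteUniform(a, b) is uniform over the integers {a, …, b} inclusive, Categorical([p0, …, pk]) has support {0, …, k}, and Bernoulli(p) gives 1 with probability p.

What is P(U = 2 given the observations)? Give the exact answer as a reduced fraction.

Enumerate traces; 36 have nonzero weight after conditioning:
  (Z=1, U=2, W=0, X=0, Y=0) weight 1/54
  (Z=1, U=2, W=0, X=0, Y=1) weight 1/54
  (Z=1, U=2, W=0, X=1, Y=0) weight 1/108
  (Z=1, U=2, W=0, X=1, Y=1) weight 1/108
  (Z=1, U=2, W=2, X=0, Y=0) weight 1/54
  (Z=1, U=2, W=2, X=0, Y=1) weight 1/54
  (Z=1, U=2, W=2, X=1, Y=0) weight 1/108
  (Z=1, U=2, W=2, X=1, Y=1) weight 1/108
  (Z=1, U=3, W=1, X=0, Y=0) weight 1/63
  … 27 more
Group by U:
  weight(U=2) = 1/3
  weight(U=3) = 1/6
Total weight = 1/3 + 1/6 = 1/2
P(U=2 | obs) = 1/3 / 1/2 = 2/3
P(U=3 | obs) = 1/6 / 1/2 = 1/3

P(U = 2 | obs) = 2/3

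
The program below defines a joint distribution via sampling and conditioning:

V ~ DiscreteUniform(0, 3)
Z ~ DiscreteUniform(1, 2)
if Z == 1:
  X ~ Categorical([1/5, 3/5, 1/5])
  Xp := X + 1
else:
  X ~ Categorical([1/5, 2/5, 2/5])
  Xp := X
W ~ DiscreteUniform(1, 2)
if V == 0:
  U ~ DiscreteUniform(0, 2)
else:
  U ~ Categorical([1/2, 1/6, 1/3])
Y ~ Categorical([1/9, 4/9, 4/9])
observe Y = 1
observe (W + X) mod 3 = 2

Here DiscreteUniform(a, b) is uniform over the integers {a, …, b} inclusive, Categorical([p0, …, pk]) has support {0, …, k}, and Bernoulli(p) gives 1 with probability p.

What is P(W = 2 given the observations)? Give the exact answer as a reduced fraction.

Enumerate traces; 48 have nonzero weight after conditioning:
  (V=0, Z=1, X=0, W=2, U=0, Y=1) weight 1/540
  (V=0, Z=1, X=0, W=2, U=1, Y=1) weight 1/540
  (V=0, Z=1, X=0, W=2, U=2, Y=1) weight 1/540
  (V=0, Z=1, X=1, W=1, U=0, Y=1) weight 1/180
  (V=0, Z=1, X=1, W=1, U=1, Y=1) weight 1/180
  (V=0, Z=1, X=1, W=1, U=2, Y=1) weight 1/180
  (V=0, Z=2, X=0, W=2, U=0, Y=1) weight 1/540
  (V=0, Z=2, X=0, W=2, U=1, Y=1) weight 1/540
  … 40 more
Group by W:
  weight(W=1) = 1/9
  weight(W=2) = 2/45
Total weight = 1/9 + 2/45 = 7/45
P(W=1 | obs) = 1/9 / 7/45 = 5/7
P(W=2 | obs) = 2/45 / 7/45 = 2/7

P(W = 2 | obs) = 2/7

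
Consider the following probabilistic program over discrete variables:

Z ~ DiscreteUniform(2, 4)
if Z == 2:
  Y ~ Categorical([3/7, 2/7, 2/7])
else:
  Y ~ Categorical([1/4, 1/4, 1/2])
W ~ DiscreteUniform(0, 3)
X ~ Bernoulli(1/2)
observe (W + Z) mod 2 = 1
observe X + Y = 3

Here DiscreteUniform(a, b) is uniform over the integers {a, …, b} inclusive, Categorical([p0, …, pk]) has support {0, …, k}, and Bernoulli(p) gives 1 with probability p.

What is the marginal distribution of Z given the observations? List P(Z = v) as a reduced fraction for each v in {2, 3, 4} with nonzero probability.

P(Z=2) = 2/9, P(Z=3) = 7/18, P(Z=4) = 7/18

Enumerate traces; 6 have nonzero weight after conditioning:
  (Z=2, Y=2, W=1, X=1) weight 1/84
  (Z=2, Y=2, W=3, X=1) weight 1/84
  (Z=3, Y=2, W=0, X=1) weight 1/48
  (Z=3, Y=2, W=2, X=1) weight 1/48
  (Z=4, Y=2, W=1, X=1) weight 1/48
  (Z=4, Y=2, W=3, X=1) weight 1/48
Group by Z:
  weight(Z=2) = 1/42
  weight(Z=3) = 1/24
  weight(Z=4) = 1/24
Total weight = 1/42 + 1/24 + 1/24 = 3/28
P(Z=2 | obs) = 1/42 / 3/28 = 2/9
P(Z=3 | obs) = 1/24 / 3/28 = 7/18
P(Z=4 | obs) = 1/24 / 3/28 = 7/18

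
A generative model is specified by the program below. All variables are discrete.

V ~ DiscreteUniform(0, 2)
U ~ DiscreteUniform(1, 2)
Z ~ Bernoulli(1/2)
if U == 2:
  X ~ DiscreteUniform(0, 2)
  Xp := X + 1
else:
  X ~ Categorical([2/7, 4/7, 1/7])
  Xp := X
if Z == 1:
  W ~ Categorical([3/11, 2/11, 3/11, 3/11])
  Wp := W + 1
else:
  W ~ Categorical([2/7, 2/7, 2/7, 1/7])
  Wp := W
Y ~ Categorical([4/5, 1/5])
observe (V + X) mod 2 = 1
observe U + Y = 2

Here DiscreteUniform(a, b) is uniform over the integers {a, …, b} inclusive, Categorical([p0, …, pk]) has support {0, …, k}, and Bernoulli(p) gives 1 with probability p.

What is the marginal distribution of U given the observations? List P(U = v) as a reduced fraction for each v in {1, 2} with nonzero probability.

Enumerate traces; 64 have nonzero weight after conditioning:
  (V=0, U=1, Z=0, X=1, W=0, Y=1) weight 2/735
  (V=0, U=1, Z=0, X=1, W=1, Y=1) weight 2/735
  (V=0, U=1, Z=0, X=1, W=2, Y=1) weight 2/735
  (V=0, U=1, Z=0, X=1, W=3, Y=1) weight 1/735
  (V=0, U=1, Z=1, X=1, W=0, Y=1) weight 1/385
  (V=0, U=1, Z=1, X=1, W=1, Y=1) weight 2/1155
  (V=0, U=1, Z=1, X=1, W=2, Y=1) weight 1/385
  (V=0, U=1, Z=1, X=1, W=3, Y=1) weight 1/385
  (V=0, U=2, Z=0, X=1, W=0, Y=0) weight 2/315
  … 55 more
Group by U:
  weight(U=1) = 11/210
  weight(U=2) = 8/45
Total weight = 11/210 + 8/45 = 29/126
P(U=1 | obs) = 11/210 / 29/126 = 33/145
P(U=2 | obs) = 8/45 / 29/126 = 112/145

P(U=1) = 33/145, P(U=2) = 112/145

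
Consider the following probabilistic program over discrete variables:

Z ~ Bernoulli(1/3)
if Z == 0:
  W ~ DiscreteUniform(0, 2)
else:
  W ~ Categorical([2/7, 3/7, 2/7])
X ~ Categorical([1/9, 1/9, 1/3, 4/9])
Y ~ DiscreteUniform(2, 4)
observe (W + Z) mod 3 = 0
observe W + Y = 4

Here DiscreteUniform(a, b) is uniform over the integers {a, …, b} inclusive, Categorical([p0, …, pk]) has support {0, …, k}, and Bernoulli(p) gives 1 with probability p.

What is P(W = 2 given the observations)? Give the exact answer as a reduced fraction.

Enumerate traces; 8 have nonzero weight after conditioning:
  (Z=0, W=0, X=0, Y=4) weight 2/243
  (Z=0, W=0, X=1, Y=4) weight 2/243
  (Z=0, W=0, X=2, Y=4) weight 2/81
  (Z=0, W=0, X=3, Y=4) weight 8/243
  (Z=1, W=2, X=0, Y=2) weight 2/567
  (Z=1, W=2, X=1, Y=2) weight 2/567
  (Z=1, W=2, X=2, Y=2) weight 2/189
  (Z=1, W=2, X=3, Y=2) weight 8/567
Group by W:
  weight(W=0) = 2/27
  weight(W=2) = 2/63
Total weight = 2/27 + 2/63 = 20/189
P(W=0 | obs) = 2/27 / 20/189 = 7/10
P(W=2 | obs) = 2/63 / 20/189 = 3/10

P(W = 2 | obs) = 3/10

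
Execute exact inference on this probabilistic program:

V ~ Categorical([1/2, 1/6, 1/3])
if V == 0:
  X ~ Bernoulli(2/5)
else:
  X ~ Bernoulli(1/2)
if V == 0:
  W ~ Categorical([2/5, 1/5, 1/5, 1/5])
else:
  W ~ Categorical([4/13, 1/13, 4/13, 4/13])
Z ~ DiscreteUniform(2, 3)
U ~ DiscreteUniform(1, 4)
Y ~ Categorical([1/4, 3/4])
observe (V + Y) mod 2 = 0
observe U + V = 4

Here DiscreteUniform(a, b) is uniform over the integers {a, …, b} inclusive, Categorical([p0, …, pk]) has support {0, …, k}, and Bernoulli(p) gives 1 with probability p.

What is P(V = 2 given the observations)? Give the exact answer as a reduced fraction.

Enumerate traces; 48 have nonzero weight after conditioning:
  (V=0, X=0, W=0, Z=2, U=4, Y=0) weight 3/800
  (V=0, X=0, W=0, Z=3, U=4, Y=0) weight 3/800
  (V=0, X=0, W=1, Z=2, U=4, Y=0) weight 3/1600
  (V=0, X=0, W=1, Z=3, U=4, Y=0) weight 3/1600
  (V=0, X=0, W=2, Z=2, U=4, Y=0) weight 3/1600
  (V=0, X=0, W=2, Z=3, U=4, Y=0) weight 3/1600
  (V=0, X=0, W=3, Z=2, U=4, Y=0) weight 3/1600
  (V=0, X=0, W=3, Z=3, U=4, Y=0) weight 3/1600
  (V=1, X=0, W=0, Z=2, U=3, Y=1) weight 1/416
  (V=2, X=0, W=0, Z=2, U=2, Y=0) weight 1/624
  … 38 more
Group by V:
  weight(V=0) = 1/32
  weight(V=1) = 1/32
  weight(V=2) = 1/48
Total weight = 1/32 + 1/32 + 1/48 = 1/12
P(V=0 | obs) = 1/32 / 1/12 = 3/8
P(V=1 | obs) = 1/32 / 1/12 = 3/8
P(V=2 | obs) = 1/48 / 1/12 = 1/4

P(V = 2 | obs) = 1/4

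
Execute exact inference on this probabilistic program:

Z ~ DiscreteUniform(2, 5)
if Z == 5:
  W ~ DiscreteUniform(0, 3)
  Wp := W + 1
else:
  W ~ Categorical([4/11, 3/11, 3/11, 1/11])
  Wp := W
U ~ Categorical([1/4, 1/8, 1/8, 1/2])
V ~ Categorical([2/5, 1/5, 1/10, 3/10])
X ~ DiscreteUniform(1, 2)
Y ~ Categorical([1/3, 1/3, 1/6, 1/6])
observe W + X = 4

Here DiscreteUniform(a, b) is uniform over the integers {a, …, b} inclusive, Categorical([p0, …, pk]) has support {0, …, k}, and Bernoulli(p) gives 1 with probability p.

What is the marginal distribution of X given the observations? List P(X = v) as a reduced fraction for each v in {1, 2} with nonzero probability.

Enumerate traces; 512 have nonzero weight after conditioning:
  (Z=2, W=2, U=0, V=0, X=2, Y=0) weight 1/880
  (Z=2, W=2, U=0, V=0, X=2, Y=1) weight 1/880
  (Z=2, W=2, U=0, V=0, X=2, Y=2) weight 1/1760
  (Z=2, W=2, U=0, V=0, X=2, Y=3) weight 1/1760
  (Z=2, W=2, U=0, V=1, X=2, Y=0) weight 1/1760
  (Z=2, W=2, U=0, V=1, X=2, Y=1) weight 1/1760
  (Z=2, W=2, U=0, V=1, X=2, Y=2) weight 1/3520
  (Z=2, W=2, U=0, V=1, X=2, Y=3) weight 1/3520
  (Z=2, W=3, U=0, V=0, X=1, Y=0) weight 1/2640
  … 503 more
Group by X:
  weight(X=1) = 23/352
  weight(X=2) = 47/352
Total weight = 23/352 + 47/352 = 35/176
P(X=1 | obs) = 23/352 / 35/176 = 23/70
P(X=2 | obs) = 47/352 / 35/176 = 47/70

P(X=1) = 23/70, P(X=2) = 47/70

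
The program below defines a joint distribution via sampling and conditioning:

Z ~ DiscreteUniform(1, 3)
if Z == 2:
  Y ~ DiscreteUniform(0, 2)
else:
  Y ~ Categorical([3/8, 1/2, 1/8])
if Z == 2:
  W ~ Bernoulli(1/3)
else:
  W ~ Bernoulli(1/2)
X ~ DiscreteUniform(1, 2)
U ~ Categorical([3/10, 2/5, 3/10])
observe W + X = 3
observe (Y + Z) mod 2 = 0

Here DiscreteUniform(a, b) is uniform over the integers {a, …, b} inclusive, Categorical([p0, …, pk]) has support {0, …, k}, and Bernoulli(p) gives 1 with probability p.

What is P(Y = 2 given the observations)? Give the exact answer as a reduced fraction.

P(Y = 2 | obs) = 2/13

Enumerate traces; 12 have nonzero weight after conditioning:
  (Z=1, Y=1, W=1, X=2, U=0) weight 1/80
  (Z=1, Y=1, W=1, X=2, U=1) weight 1/60
  (Z=1, Y=1, W=1, X=2, U=2) weight 1/80
  (Z=2, Y=0, W=1, X=2, U=0) weight 1/180
  (Z=2, Y=0, W=1, X=2, U=1) weight 1/135
  (Z=2, Y=0, W=1, X=2, U=2) weight 1/180
  (Z=2, Y=2, W=1, X=2, U=0) weight 1/180
  (Z=2, Y=2, W=1, X=2, U=1) weight 1/135
  … 4 more
Group by Y:
  weight(Y=0) = 1/54
  weight(Y=1) = 1/12
  weight(Y=2) = 1/54
Total weight = 1/54 + 1/12 + 1/54 = 13/108
P(Y=0 | obs) = 1/54 / 13/108 = 2/13
P(Y=1 | obs) = 1/12 / 13/108 = 9/13
P(Y=2 | obs) = 1/54 / 13/108 = 2/13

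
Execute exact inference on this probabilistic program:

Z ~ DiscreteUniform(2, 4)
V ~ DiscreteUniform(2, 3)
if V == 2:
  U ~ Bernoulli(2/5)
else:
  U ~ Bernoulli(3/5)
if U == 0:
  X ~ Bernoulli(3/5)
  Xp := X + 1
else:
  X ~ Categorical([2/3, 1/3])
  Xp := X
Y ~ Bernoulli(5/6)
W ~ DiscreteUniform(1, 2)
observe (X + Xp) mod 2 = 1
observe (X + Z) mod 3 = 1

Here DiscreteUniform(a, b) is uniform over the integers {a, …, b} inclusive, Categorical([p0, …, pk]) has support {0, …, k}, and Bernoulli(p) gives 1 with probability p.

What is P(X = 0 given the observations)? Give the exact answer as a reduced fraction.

P(X = 0 | obs) = 2/5

Enumerate traces; 16 have nonzero weight after conditioning:
  (Z=3, V=2, U=0, X=1, Y=0, W=1) weight 1/200
  (Z=3, V=2, U=0, X=1, Y=0, W=2) weight 1/200
  (Z=3, V=2, U=0, X=1, Y=1, W=1) weight 1/40
  (Z=3, V=2, U=0, X=1, Y=1, W=2) weight 1/40
  (Z=3, V=3, U=0, X=1, Y=0, W=1) weight 1/300
  (Z=3, V=3, U=0, X=1, Y=0, W=2) weight 1/300
  (Z=3, V=3, U=0, X=1, Y=1, W=1) weight 1/60
  (Z=3, V=3, U=0, X=1, Y=1, W=2) weight 1/60
  (Z=4, V=2, U=0, X=0, Y=0, W=1) weight 1/300
  … 7 more
Group by X:
  weight(X=0) = 1/15
  weight(X=1) = 1/10
Total weight = 1/15 + 1/10 = 1/6
P(X=0 | obs) = 1/15 / 1/6 = 2/5
P(X=1 | obs) = 1/10 / 1/6 = 3/5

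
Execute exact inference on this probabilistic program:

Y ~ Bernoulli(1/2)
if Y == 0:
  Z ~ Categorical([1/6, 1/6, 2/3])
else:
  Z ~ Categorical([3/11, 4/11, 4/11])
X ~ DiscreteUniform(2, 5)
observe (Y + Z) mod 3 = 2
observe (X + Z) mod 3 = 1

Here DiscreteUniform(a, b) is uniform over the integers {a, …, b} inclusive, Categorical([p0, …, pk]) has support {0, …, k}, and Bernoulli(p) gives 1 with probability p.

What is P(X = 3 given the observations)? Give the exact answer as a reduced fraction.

Enumerate traces; 3 have nonzero weight after conditioning:
  (Y=0, Z=2, X=2) weight 1/12
  (Y=0, Z=2, X=5) weight 1/12
  (Y=1, Z=1, X=3) weight 1/22
Group by X:
  weight(X=2) = 1/12
  weight(X=3) = 1/22
  weight(X=5) = 1/12
Total weight = 1/12 + 1/22 + 1/12 = 7/33
P(X=2 | obs) = 1/12 / 7/33 = 11/28
P(X=3 | obs) = 1/22 / 7/33 = 3/14
P(X=5 | obs) = 1/12 / 7/33 = 11/28

P(X = 3 | obs) = 3/14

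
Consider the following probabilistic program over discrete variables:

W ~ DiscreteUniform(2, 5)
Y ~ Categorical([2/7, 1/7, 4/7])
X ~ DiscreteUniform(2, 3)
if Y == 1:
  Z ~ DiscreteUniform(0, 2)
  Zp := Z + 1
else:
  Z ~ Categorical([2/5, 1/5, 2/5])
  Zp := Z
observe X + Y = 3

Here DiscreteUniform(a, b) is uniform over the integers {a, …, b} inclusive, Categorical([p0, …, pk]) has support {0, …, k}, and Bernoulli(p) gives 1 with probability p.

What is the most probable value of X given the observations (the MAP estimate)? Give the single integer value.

Enumerate traces; 24 have nonzero weight after conditioning:
  (W=2, Y=0, X=3, Z=0) weight 1/70
  (W=2, Y=0, X=3, Z=1) weight 1/140
  (W=2, Y=0, X=3, Z=2) weight 1/70
  (W=2, Y=1, X=2, Z=0) weight 1/168
  (W=2, Y=1, X=2, Z=1) weight 1/168
  (W=2, Y=1, X=2, Z=2) weight 1/168
  (W=3, Y=0, X=3, Z=0) weight 1/70
  (W=3, Y=0, X=3, Z=1) weight 1/140
  … 16 more
Group by X:
  weight(X=2) = 1/14
  weight(X=3) = 1/7
Total weight = 1/14 + 1/7 = 3/14
P(X=2 | obs) = 1/14 / 3/14 = 1/3
P(X=3 | obs) = 1/7 / 3/14 = 2/3
argmax = 3

argmax_v P(X = v | obs) = 3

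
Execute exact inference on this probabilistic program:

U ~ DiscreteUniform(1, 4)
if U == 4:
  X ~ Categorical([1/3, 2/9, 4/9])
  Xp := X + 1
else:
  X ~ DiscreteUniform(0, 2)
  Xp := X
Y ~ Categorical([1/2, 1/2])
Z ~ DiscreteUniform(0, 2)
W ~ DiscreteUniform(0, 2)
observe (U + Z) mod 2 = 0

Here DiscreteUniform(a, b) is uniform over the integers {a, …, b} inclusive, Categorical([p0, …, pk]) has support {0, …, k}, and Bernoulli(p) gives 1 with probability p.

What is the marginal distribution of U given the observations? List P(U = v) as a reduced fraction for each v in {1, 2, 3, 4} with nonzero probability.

Enumerate traces; 108 have nonzero weight after conditioning:
  (U=1, X=0, Y=0, Z=1, W=0) weight 1/216
  (U=1, X=0, Y=0, Z=1, W=1) weight 1/216
  (U=1, X=0, Y=0, Z=1, W=2) weight 1/216
  (U=1, X=0, Y=1, Z=1, W=0) weight 1/216
  (U=1, X=0, Y=1, Z=1, W=1) weight 1/216
  (U=1, X=0, Y=1, Z=1, W=2) weight 1/216
  (U=1, X=1, Y=0, Z=1, W=0) weight 1/216
  (U=1, X=1, Y=0, Z=1, W=1) weight 1/216
  (U=2, X=0, Y=0, Z=0, W=0) weight 1/216
  (U=3, X=0, Y=0, Z=1, W=0) weight 1/216
  … 98 more
Group by U:
  weight(U=1) = 1/12
  weight(U=2) = 1/6
  weight(U=3) = 1/12
  weight(U=4) = 1/6
Total weight = 1/12 + 1/6 + 1/12 + 1/6 = 1/2
P(U=1 | obs) = 1/12 / 1/2 = 1/6
P(U=2 | obs) = 1/6 / 1/2 = 1/3
P(U=3 | obs) = 1/12 / 1/2 = 1/6
P(U=4 | obs) = 1/6 / 1/2 = 1/3

P(U=1) = 1/6, P(U=2) = 1/3, P(U=3) = 1/6, P(U=4) = 1/3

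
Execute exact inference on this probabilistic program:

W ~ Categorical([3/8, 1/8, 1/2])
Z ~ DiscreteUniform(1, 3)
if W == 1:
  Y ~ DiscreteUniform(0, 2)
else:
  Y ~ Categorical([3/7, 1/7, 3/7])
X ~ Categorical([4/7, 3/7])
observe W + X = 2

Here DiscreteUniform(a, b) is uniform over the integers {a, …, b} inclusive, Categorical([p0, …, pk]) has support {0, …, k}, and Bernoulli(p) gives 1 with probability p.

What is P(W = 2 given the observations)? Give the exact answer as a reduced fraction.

Enumerate traces; 18 have nonzero weight after conditioning:
  (W=1, Z=1, Y=0, X=1) weight 1/168
  (W=1, Z=1, Y=1, X=1) weight 1/168
  (W=1, Z=1, Y=2, X=1) weight 1/168
  (W=1, Z=2, Y=0, X=1) weight 1/168
  (W=1, Z=2, Y=1, X=1) weight 1/168
  (W=1, Z=2, Y=2, X=1) weight 1/168
  (W=1, Z=3, Y=0, X=1) weight 1/168
  (W=1, Z=3, Y=1, X=1) weight 1/168
  (W=2, Z=1, Y=0, X=0) weight 2/49
  … 9 more
Group by W:
  weight(W=1) = 3/56
  weight(W=2) = 2/7
Total weight = 3/56 + 2/7 = 19/56
P(W=1 | obs) = 3/56 / 19/56 = 3/19
P(W=2 | obs) = 2/7 / 19/56 = 16/19

P(W = 2 | obs) = 16/19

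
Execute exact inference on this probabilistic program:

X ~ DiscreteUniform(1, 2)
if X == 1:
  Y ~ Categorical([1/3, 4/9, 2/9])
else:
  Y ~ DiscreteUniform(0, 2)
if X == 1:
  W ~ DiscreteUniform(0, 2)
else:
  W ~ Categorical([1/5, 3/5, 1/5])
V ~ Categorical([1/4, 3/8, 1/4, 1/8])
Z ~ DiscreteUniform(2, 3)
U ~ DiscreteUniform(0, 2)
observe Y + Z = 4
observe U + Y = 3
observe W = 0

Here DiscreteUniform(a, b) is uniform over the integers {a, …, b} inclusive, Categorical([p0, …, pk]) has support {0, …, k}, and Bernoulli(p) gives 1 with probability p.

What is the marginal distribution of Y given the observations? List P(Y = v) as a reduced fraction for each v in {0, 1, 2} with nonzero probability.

Enumerate traces; 16 have nonzero weight after conditioning:
  (X=1, Y=1, W=0, V=0, Z=3, U=2) weight 1/324
  (X=1, Y=1, W=0, V=1, Z=3, U=2) weight 1/216
  (X=1, Y=1, W=0, V=2, Z=3, U=2) weight 1/324
  (X=1, Y=1, W=0, V=3, Z=3, U=2) weight 1/648
  (X=1, Y=2, W=0, V=0, Z=2, U=1) weight 1/648
  (X=1, Y=2, W=0, V=1, Z=2, U=1) weight 1/432
  (X=1, Y=2, W=0, V=2, Z=2, U=1) weight 1/648
  (X=1, Y=2, W=0, V=3, Z=2, U=1) weight 1/1296
  … 8 more
Group by Y:
  weight(Y=1) = 29/1620
  weight(Y=2) = 19/1620
Total weight = 29/1620 + 19/1620 = 4/135
P(Y=1 | obs) = 29/1620 / 4/135 = 29/48
P(Y=2 | obs) = 19/1620 / 4/135 = 19/48

P(Y=1) = 29/48, P(Y=2) = 19/48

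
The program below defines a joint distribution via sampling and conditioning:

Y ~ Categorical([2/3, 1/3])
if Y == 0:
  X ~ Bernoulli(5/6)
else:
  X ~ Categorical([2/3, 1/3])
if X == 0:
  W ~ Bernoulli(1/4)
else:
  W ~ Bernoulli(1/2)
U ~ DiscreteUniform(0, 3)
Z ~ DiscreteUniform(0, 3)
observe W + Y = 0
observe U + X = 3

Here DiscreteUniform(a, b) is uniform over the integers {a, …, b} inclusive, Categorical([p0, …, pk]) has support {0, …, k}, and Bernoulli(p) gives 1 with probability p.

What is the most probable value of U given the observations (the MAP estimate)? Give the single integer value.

argmax_v P(U = v | obs) = 2

Enumerate traces; 8 have nonzero weight after conditioning:
  (Y=0, X=0, W=0, U=3, Z=0) weight 1/192
  (Y=0, X=0, W=0, U=3, Z=1) weight 1/192
  (Y=0, X=0, W=0, U=3, Z=2) weight 1/192
  (Y=0, X=0, W=0, U=3, Z=3) weight 1/192
  (Y=0, X=1, W=0, U=2, Z=0) weight 5/288
  (Y=0, X=1, W=0, U=2, Z=1) weight 5/288
  (Y=0, X=1, W=0, U=2, Z=2) weight 5/288
  (Y=0, X=1, W=0, U=2, Z=3) weight 5/288
Group by U:
  weight(U=2) = 5/72
  weight(U=3) = 1/48
Total weight = 5/72 + 1/48 = 13/144
P(U=2 | obs) = 5/72 / 13/144 = 10/13
P(U=3 | obs) = 1/48 / 13/144 = 3/13
argmax = 2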